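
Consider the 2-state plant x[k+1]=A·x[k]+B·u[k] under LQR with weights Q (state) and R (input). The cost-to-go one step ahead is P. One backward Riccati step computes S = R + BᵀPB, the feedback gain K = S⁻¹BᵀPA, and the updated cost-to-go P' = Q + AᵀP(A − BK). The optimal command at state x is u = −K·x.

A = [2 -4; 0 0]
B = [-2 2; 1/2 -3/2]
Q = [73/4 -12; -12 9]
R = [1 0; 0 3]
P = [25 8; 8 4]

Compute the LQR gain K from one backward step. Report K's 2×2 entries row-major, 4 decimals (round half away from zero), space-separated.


BᵀP = [-46.0000 -14.0000; 38.0000 10.0000]
S = R + BᵀPB = [1 0; 0 3] + [85.0000 -71.0000; -71.0000 61.0000] = [86.0000 -71.0000; -71.0000 64.0000]
BᵀPA = [-92.0000 184.0000; 76.0000 -152.0000]
K = S⁻¹·BᵀPA = [-1.0626 2.1253; 0.0086 -0.0173]
A−BK = [-0.1425 0.2851; 0.5443 -1.0886]
AᵀP(A−BK) = [1.5810 -3.1620; -3.1620 6.3240]
P' = Q + AᵀP(A−BK) = [19.8310 -15.1620; -15.1620 15.3240]
tr(P') = 35.1550

-1.0626 2.1253 0.0086 -0.0173


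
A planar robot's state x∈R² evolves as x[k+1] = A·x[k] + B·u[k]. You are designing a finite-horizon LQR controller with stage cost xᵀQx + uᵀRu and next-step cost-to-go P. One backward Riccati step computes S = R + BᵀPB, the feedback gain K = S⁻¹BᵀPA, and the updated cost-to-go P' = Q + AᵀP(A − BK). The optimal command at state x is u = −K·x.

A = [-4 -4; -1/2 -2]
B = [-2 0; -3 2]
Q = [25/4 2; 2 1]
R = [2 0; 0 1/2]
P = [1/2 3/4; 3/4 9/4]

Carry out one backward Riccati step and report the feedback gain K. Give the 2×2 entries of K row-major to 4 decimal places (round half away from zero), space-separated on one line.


0.6089 0.7507 0.1891 -0.2751

BᵀP = [-3.2500 -8.2500; 1.5000 4.5000]
S = R + BᵀPB = [2 0; 0 1/2] + [31.2500 -16.5000; -16.5000 9.0000] = [33.2500 -16.5000; -16.5000 9.5000]
BᵀPA = [17.1250 29.5000; -8.2500 -15.0000]
K = S⁻¹·BᵀPA = [0.6089 0.7507; 0.1891 -0.2751]
A−BK = [-2.7822 -2.4986; 0.9484 0.8023]
AᵀP(A−BK) = [2.6956 2.6246; 2.6246 2.7278]
P' = Q + AᵀP(A−BK) = [8.9456 4.6246; 4.6246 3.7278]
tr(P') = 12.6734


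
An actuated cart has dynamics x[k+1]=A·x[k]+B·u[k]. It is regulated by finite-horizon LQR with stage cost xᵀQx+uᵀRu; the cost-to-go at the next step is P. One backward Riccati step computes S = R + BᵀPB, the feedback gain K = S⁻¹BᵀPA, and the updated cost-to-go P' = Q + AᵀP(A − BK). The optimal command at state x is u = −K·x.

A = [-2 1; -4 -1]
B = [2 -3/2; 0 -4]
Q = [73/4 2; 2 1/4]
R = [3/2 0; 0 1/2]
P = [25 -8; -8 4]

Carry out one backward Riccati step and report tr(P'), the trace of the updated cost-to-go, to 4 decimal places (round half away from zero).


19.8108

BᵀP = [50.0000 -16.0000; -5.5000 -4.0000]
S = R + BᵀPB = [3/2 0; 0 1/2] + [100.0000 -11.0000; -11.0000 24.2500] = [101.5000 -11.0000; -11.0000 24.7500]
BᵀPA = [-36.0000 66.0000; 27.0000 -1.5000]
K = S⁻¹·BᵀPA = [-0.2484 0.6763; 0.9805 0.2399]
A−BK = [-0.0324 0.0074; -0.0780 -0.0402]
AᵀP(A−BK) = [0.5834 -0.1336; -0.1336 0.7274]
P' = Q + AᵀP(A−BK) = [18.8334 1.8664; 1.8664 0.9774]
tr(P') = 19.8108


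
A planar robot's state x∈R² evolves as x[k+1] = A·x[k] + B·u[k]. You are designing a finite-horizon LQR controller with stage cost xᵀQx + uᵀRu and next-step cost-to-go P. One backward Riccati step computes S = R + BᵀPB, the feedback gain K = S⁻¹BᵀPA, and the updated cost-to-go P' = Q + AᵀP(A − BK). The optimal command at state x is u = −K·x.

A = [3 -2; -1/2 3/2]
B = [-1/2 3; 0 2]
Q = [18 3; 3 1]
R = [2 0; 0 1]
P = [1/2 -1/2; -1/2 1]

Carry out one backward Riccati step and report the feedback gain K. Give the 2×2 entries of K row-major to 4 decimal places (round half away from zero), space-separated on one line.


-0.3729 0.4068 0.3305 -0.0424

BᵀP = [-0.2500 0.2500; 0.5000 0.5000]
S = R + BᵀPB = [2 0; 0 1] + [0.1250 -0.2500; -0.2500 2.5000] = [2.1250 -0.2500; -0.2500 3.5000]
BᵀPA = [-0.8750 0.8750; 1.2500 -0.2500]
K = S⁻¹·BᵀPA = [-0.3729 0.4068; 0.3305 -0.0424]
A−BK = [1.8220 -1.6695; -1.1610 1.5847]
AᵀP(A−BK) = [5.5106 -6.0911; -6.0911 6.8835]
P' = Q + AᵀP(A−BK) = [23.5106 -3.0911; -3.0911 7.8835]
tr(P') = 31.3941


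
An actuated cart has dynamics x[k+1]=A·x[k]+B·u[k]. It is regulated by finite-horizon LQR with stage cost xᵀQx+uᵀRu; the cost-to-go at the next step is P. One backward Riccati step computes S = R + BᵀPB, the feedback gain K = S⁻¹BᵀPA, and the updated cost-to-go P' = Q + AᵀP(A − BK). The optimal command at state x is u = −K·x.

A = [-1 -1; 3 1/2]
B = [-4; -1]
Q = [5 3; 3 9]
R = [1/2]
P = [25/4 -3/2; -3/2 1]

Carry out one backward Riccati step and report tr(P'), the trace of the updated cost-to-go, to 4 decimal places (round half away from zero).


22.1355

BᵀP = [-23.5000 5.0000]
S = R + BᵀPB = [1/2] + [89.0000] = [89.5000]
BᵀPA = [38.5000 26.0000]
K = S⁻¹·BᵀPA = [0.4302 0.2905]
A−BK = [0.7207 0.1620; 3.4302 0.7905]
AᵀP(A−BK) = [7.6885 1.8156; 1.8156 0.4469]
P' = Q + AᵀP(A−BK) = [12.6885 4.8156; 4.8156 9.4469]
tr(P') = 22.1355


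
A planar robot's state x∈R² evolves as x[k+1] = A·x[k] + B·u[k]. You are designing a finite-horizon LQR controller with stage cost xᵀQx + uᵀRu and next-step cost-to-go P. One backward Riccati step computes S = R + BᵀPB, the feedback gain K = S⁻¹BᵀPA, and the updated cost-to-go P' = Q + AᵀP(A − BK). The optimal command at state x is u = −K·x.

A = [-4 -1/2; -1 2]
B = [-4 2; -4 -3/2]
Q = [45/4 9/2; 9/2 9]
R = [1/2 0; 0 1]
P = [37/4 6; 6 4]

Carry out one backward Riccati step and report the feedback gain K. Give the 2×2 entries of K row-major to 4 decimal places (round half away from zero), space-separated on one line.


0.6540 -0.1569 -0.3138 -0.2252

BᵀP = [-61.0000 -40.0000; 9.5000 6.0000]
S = R + BᵀPB = [1/2 0; 0 1] + [404.0000 -62.0000; -62.0000 10.0000] = [404.5000 -62.0000; -62.0000 11.0000]
BᵀPA = [284.0000 -49.5000; -44.0000 7.2500]
K = S⁻¹·BᵀPA = [0.6540 -0.1569; -0.3138 -0.2252]
A−BK = [-0.7564 -0.6771; 1.1453 1.0346]
AᵀP(A−BK) = [0.4558 0.1482; 0.1482 0.1791]
P' = Q + AᵀP(A−BK) = [11.7058 4.6482; 4.6482 9.1791]
tr(P') = 20.8849


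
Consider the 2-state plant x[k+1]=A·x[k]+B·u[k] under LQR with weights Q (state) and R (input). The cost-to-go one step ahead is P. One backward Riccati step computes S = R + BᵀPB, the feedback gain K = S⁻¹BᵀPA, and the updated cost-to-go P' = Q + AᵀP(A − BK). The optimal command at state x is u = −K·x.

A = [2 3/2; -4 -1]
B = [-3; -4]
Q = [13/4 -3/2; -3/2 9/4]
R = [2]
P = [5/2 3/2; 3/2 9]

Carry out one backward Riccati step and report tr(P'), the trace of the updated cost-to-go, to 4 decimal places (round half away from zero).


54.5000

BᵀP = [-13.5000 -40.5000]
S = R + BᵀPB = [2] + [202.5000] = [204.5000]
BᵀPA = [135.0000 20.2500]
K = S⁻¹·BᵀPA = [0.6601 0.0990]
A−BK = [3.9804 1.7971; -1.3594 -0.6039]
AᵀP(A−BK) = [40.8802 18.1320; 18.1320 8.1198]
P' = Q + AᵀP(A−BK) = [44.1302 16.6320; 16.6320 10.3698]
tr(P') = 54.5000


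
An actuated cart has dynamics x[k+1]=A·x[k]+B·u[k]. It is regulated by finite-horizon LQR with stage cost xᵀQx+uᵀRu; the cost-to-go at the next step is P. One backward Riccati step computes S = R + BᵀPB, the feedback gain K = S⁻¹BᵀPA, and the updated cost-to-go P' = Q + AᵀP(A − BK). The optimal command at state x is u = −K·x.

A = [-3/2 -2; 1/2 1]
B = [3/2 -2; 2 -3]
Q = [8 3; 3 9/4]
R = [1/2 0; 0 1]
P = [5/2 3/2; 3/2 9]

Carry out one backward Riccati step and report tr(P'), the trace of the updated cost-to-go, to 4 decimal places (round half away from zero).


27.0624

BᵀP = [6.7500 20.2500; -9.5000 -30.0000]
S = R + BᵀPB = [1/2 0; 0 1] + [50.6250 -74.2500; -74.2500 109.0000] = [51.1250 -74.2500; -74.2500 110.0000]
BᵀPA = [0.0000 6.7500; -0.7500 -11.0000]
K = S⁻¹·BᵀPA = [-0.5031 -0.6708; -0.3464 -0.5528]
A−BK = [-1.4382 -2.0994; 0.4670 0.6832]
AᵀP(A−BK) = [5.3652 7.8354; 7.8354 11.4472]
P' = Q + AᵀP(A−BK) = [13.3652 10.8354; 10.8354 13.6972]
tr(P') = 27.0624


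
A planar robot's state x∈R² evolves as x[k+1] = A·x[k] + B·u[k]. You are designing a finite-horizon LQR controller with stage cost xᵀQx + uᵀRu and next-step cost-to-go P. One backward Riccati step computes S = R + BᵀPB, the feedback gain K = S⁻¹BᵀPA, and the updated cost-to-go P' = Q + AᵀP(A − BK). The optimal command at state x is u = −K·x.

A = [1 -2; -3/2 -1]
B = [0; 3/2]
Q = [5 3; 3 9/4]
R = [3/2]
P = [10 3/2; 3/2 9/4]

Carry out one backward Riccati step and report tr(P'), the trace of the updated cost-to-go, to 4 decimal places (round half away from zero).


55.4071

BᵀP = [2.2500 3.3750]
S = R + BᵀPB = [3/2] + [5.0625] = [6.5625]
BᵀPA = [-2.8125 -7.8750]
K = S⁻¹·BᵀPA = [-0.4286 -1.2000]
A−BK = [1.0000 -2.0000; -0.8571 0.8000]
AᵀP(A−BK) = [9.3571 -17.0000; -17.0000 38.8000]
P' = Q + AᵀP(A−BK) = [14.3571 -14.0000; -14.0000 41.0500]
tr(P') = 55.4071


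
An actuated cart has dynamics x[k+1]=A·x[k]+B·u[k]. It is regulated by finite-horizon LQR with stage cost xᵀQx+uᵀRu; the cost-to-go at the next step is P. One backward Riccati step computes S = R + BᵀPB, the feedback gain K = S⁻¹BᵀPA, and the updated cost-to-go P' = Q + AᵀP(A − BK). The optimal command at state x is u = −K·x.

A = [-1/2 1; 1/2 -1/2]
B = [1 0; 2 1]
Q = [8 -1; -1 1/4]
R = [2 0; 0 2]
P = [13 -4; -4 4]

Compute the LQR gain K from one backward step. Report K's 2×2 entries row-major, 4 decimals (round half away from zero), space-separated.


BᵀP = [5.0000 4.0000; -4.0000 4.0000]
S = R + BᵀPB = [2 0; 0 2] + [13.0000 4.0000; 4.0000 4.0000] = [15.0000 4.0000; 4.0000 6.0000]
BᵀPA = [-0.5000 3.0000; 4.0000 -6.0000]
K = S⁻¹·BᵀPA = [-0.2568 0.5676; 0.8378 -1.3784]
A−BK = [-0.2432 0.4324; 0.1757 -0.2568]
AᵀP(A−BK) = [2.7703 -4.7027; -4.7027 8.0270]
P' = Q + AᵀP(A−BK) = [10.7703 -5.7027; -5.7027 8.2770]
tr(P') = 19.0473

-0.2568 0.5676 0.8378 -1.3784


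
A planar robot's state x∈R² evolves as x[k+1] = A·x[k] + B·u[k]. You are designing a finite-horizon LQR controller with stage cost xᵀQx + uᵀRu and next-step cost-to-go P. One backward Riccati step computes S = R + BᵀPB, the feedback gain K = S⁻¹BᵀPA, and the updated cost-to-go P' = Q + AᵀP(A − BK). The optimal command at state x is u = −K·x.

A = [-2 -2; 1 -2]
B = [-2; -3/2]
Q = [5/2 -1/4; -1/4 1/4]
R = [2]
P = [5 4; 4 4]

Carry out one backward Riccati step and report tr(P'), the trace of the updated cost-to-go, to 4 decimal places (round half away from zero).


BᵀP = [-16.0000 -14.0000]
S = R + BᵀPB = [2] + [53.0000] = [55.0000]
BᵀPA = [18.0000 60.0000]
K = S⁻¹·BᵀPA = [0.3273 1.0909]
A−BK = [-1.3455 0.1818; 1.4909 -0.3636]
AᵀP(A−BK) = [2.1091 0.3636; 0.3636 2.5455]
P' = Q + AᵀP(A−BK) = [4.6091 0.1136; 0.1136 2.7955]
tr(P') = 7.4045

7.4045


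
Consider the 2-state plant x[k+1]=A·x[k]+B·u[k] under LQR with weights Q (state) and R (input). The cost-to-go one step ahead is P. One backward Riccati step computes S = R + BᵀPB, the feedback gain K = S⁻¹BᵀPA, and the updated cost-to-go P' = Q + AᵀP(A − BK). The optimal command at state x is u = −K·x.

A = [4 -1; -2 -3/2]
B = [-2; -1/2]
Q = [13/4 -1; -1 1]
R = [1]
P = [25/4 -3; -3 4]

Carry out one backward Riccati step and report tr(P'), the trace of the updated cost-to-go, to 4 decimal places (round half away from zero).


BᵀP = [-11.0000 4.0000]
S = R + BᵀPB = [1] + [20.0000] = [21.0000]
BᵀPA = [-52.0000 5.0000]
K = S⁻¹·BᵀPA = [-2.4762 0.2381]
A−BK = [-0.9524 -0.5238; -3.2381 -1.3810]
AᵀP(A−BK) = [35.2381 11.3810; 11.3810 5.0595]
P' = Q + AᵀP(A−BK) = [38.4881 10.3810; 10.3810 6.0595]
tr(P') = 44.5476

44.5476


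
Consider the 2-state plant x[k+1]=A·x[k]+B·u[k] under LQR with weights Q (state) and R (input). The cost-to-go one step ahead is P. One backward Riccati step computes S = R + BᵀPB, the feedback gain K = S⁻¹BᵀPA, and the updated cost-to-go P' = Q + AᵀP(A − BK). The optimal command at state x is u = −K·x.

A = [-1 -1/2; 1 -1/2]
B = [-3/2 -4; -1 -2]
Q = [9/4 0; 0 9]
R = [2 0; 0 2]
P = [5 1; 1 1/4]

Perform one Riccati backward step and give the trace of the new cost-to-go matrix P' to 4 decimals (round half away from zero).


BᵀP = [-8.5000 -1.7500; -22.0000 -4.5000]
S = R + BᵀPB = [2 0; 0 2] + [14.5000 37.5000; 37.5000 97.0000] = [16.5000 37.5000; 37.5000 99.0000]
BᵀPA = [6.7500 5.1250; 17.5000 13.2500]
K = S⁻¹·BᵀPA = [0.0528 0.0462; 0.1568 0.1163]
A−BK = [-0.2937 0.0347; 1.3663 -0.2211]
AᵀP(A−BK) = [0.1502 0.0272; 0.0272 0.0342]
P' = Q + AᵀP(A−BK) = [2.4002 0.0272; 0.0272 9.0342]
tr(P') = 11.4344

11.4344


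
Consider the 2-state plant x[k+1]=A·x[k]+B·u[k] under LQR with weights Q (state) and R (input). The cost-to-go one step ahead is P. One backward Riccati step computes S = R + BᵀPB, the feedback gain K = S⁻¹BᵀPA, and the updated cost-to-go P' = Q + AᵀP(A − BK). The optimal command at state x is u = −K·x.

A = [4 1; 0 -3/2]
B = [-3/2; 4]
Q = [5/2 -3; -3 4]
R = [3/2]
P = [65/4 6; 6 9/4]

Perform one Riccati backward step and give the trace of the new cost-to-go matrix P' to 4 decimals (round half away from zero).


BᵀP = [-0.3750 0.0000]
S = R + BᵀPB = [3/2] + [0.5625] = [2.0625]
BᵀPA = [-1.5000 -0.3750]
K = S⁻¹·BᵀPA = [-0.7273 -0.1818]
A−BK = [2.9091 0.7273; 2.9091 -0.7727]
AᵀP(A−BK) = [258.9091 28.7273; 28.7273 3.2443]
P' = Q + AᵀP(A−BK) = [261.4091 25.7273; 25.7273 7.2443]
tr(P') = 268.6534

268.6534


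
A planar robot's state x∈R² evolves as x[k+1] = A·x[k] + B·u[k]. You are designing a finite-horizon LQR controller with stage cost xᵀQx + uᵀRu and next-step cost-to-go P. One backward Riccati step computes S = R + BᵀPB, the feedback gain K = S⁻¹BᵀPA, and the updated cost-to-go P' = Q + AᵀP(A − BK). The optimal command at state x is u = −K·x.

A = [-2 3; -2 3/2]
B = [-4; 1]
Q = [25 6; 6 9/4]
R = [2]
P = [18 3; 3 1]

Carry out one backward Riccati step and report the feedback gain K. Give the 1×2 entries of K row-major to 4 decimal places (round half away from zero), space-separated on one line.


BᵀP = [-69.0000 -11.0000]
S = R + BᵀPB = [2] + [265.0000] = [267.0000]
BᵀPA = [160.0000 -223.5000]
K = S⁻¹·BᵀPA = [0.5993 -0.8371]
A−BK = [0.3970 -0.3483; -2.5993 2.3371]
AᵀP(A−BK) = [4.1199 -4.0674; -4.0674 4.1629]
P' = Q + AᵀP(A−BK) = [29.1199 1.9326; 1.9326 6.4129]
tr(P') = 35.5328

0.5993 -0.8371


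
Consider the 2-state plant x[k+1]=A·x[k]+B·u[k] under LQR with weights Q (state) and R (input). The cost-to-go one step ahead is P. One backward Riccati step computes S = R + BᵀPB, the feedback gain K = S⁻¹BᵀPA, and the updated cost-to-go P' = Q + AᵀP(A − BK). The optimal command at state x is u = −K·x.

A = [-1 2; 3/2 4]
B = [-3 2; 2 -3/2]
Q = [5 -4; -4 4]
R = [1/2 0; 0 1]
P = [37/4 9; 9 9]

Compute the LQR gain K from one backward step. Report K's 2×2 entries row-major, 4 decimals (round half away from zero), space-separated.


BᵀP = [-9.7500 -9.0000; 5.0000 4.5000]
S = R + BᵀPB = [1/2 0; 0 1] + [11.2500 -6.0000; -6.0000 3.2500] = [11.7500 -6.0000; -6.0000 4.2500]
BᵀPA = [-3.7500 -55.5000; 1.7500 28.0000]
K = S⁻¹·BᵀPA = [-0.3901 -4.8700; -0.1390 -0.2870]
A−BK = [-1.8924 -12.0359; 2.0717 13.3094]
AᵀP(A−BK) = [1.2803 8.7399; 8.7399 62.7534]
P' = Q + AᵀP(A−BK) = [6.2803 4.7399; 4.7399 66.7534]
tr(P') = 73.0336

-0.3901 -4.8700 -0.1390 -0.2870


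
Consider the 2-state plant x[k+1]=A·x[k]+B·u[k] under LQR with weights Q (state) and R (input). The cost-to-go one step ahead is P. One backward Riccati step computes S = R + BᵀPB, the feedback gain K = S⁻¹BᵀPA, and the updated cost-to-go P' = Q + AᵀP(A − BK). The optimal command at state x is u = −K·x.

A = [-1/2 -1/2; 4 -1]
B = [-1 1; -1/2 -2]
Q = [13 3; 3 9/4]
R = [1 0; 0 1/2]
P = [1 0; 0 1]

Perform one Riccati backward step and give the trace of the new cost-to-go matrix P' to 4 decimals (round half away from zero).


BᵀP = [-1.0000 -0.5000; 1.0000 -2.0000]
S = R + BᵀPB = [1 0; 0 1/2] + [1.2500 0.0000; 0.0000 5.0000] = [2.2500 0.0000; 0.0000 5.5000]
BᵀPA = [-1.5000 1.0000; -8.5000 1.5000]
K = S⁻¹·BᵀPA = [-0.6667 0.4444; -1.5455 0.2727]
A−BK = [0.3788 -0.3283; 0.5758 -0.2323]
AᵀP(A−BK) = [2.1136 -0.7652; -0.7652 0.3965]
P' = Q + AᵀP(A−BK) = [15.1136 2.2348; 2.2348 2.6465]
tr(P') = 17.7601

17.7601


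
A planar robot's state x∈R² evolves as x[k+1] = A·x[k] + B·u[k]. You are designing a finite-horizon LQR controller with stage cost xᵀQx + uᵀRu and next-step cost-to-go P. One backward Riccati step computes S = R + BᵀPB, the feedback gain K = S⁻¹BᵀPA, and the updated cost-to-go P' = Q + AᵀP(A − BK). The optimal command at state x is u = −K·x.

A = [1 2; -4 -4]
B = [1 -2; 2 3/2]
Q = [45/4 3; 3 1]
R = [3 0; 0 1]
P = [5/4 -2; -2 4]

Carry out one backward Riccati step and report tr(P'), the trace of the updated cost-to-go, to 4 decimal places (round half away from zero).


BᵀP = [-2.7500 6.0000; -5.5000 10.0000]
S = R + BᵀPB = [3 0; 0 1] + [9.2500 14.5000; 14.5000 26.0000] = [12.2500 14.5000; 14.5000 27.0000]
BᵀPA = [-26.7500 -29.5000; -45.5000 -51.0000]
K = S⁻¹·BᵀPA = [-0.5187 -0.4730; -1.4066 -1.6349]
A−BK = [-1.2946 -0.7967; -0.8527 -0.6017]
AᵀP(A−BK) = [3.3734 3.4606; 3.4606 3.6680]
P' = Q + AᵀP(A−BK) = [14.6234 6.4606; 6.4606 4.6680]
tr(P') = 19.2915

19.2915


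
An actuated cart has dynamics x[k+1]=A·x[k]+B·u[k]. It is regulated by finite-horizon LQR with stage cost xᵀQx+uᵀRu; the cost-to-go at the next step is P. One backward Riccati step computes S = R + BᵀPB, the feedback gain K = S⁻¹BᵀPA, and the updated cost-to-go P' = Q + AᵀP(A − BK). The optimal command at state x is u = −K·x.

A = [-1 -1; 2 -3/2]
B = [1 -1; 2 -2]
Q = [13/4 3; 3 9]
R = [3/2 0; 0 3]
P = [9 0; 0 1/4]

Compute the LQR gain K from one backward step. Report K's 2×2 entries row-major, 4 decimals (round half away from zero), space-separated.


-0.4848 -0.5909 0.2424 0.2955

BᵀP = [9.0000 0.5000; -9.0000 -0.5000]
S = R + BᵀPB = [3/2 0; 0 3] + [10.0000 -10.0000; -10.0000 10.0000] = [11.5000 -10.0000; -10.0000 13.0000]
BᵀPA = [-8.0000 -9.7500; 8.0000 9.7500]
K = S⁻¹·BᵀPA = [-0.4848 -0.5909; 0.2424 0.2955]
A−BK = [-0.2727 -0.1136; 3.4545 0.2727]
AᵀP(A−BK) = [4.1818 1.1591; 1.1591 0.9205]
P' = Q + AᵀP(A−BK) = [7.4318 4.1591; 4.1591 9.9205]
tr(P') = 17.3523


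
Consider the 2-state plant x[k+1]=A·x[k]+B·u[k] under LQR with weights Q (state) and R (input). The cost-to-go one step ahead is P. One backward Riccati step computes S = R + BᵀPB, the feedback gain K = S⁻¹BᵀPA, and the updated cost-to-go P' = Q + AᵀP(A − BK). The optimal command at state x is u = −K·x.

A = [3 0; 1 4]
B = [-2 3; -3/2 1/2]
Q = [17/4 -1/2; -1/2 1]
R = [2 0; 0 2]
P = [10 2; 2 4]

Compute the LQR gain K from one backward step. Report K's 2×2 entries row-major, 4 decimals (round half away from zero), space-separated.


-0.4560 -2.0920 0.6794 -1.2405

BᵀP = [-23.0000 -10.0000; 31.0000 8.0000]
S = R + BᵀPB = [2 0; 0 2] + [61.0000 -74.0000; -74.0000 97.0000] = [63.0000 -74.0000; -74.0000 99.0000]
BᵀPA = [-79.0000 -40.0000; 101.0000 32.0000]
K = S⁻¹·BᵀPA = [-0.4560 -2.0920; 0.6794 -1.2405]
A−BK = [0.0499 -0.4625; -0.0237 1.4823]
AᵀP(A−BK) = [1.3614 0.0210; 0.0210 20.0158]
P' = Q + AᵀP(A−BK) = [5.6114 -0.4790; -0.4790 21.0158]
tr(P') = 26.6271


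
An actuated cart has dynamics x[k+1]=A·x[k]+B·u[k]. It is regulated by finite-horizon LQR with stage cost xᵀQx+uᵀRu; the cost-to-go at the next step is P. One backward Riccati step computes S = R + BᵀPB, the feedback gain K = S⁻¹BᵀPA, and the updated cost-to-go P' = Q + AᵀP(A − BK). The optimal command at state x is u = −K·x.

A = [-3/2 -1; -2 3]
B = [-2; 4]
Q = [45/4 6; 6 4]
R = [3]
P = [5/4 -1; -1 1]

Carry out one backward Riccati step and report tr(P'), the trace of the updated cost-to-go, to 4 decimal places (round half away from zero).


BᵀP = [-6.5000 6.0000]
S = R + BᵀPB = [3] + [37.0000] = [40.0000]
BᵀPA = [-2.2500 24.5000]
K = S⁻¹·BᵀPA = [-0.0563 0.6125]
A−BK = [-1.6125 0.2250; -1.7750 0.5500]
AᵀP(A−BK) = [0.6859 -0.2469; -0.2469 1.2438]
P' = Q + AᵀP(A−BK) = [11.9359 5.7531; 5.7531 5.2438]
tr(P') = 17.1797

17.1797


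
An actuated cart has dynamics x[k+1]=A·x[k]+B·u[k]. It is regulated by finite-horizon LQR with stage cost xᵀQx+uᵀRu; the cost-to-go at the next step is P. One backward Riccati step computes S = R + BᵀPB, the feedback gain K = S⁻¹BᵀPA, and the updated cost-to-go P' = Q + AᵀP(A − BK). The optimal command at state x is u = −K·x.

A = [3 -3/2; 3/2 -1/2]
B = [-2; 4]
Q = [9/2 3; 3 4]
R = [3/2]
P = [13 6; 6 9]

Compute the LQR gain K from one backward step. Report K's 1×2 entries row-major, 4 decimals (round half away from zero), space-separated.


BᵀP = [-2.0000 24.0000]
S = R + BᵀPB = [3/2] + [100.0000] = [101.5000]
BᵀPA = [30.0000 -9.0000]
K = S⁻¹·BᵀPA = [0.2956 -0.0887]
A−BK = [3.5911 -1.6773; 0.3177 -0.1453]
AᵀP(A−BK) = [182.3830 -85.0899; -85.0899 39.7020]
P' = Q + AᵀP(A−BK) = [186.8830 -82.0899; -82.0899 43.7020]
tr(P') = 230.5850

0.2956 -0.0887


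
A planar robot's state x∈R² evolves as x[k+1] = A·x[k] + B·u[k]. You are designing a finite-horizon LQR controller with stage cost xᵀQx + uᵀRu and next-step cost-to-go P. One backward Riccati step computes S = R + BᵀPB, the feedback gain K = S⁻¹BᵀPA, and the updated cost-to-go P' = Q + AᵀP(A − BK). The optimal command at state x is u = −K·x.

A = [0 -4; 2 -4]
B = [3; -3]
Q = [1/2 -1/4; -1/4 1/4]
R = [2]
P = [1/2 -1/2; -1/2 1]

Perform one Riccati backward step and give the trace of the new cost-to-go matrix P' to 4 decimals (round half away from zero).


BᵀP = [3.0000 -4.5000]
S = R + BᵀPB = [2] + [22.5000] = [24.5000]
BᵀPA = [-9.0000 6.0000]
K = S⁻¹·BᵀPA = [-0.3673 0.2449]
A−BK = [1.1020 -4.7347; 0.8980 -3.2653]
AᵀP(A−BK) = [0.6939 -1.7959; -1.7959 6.5306]
P' = Q + AᵀP(A−BK) = [1.1939 -2.0459; -2.0459 6.7806]
tr(P') = 7.9745

7.9745


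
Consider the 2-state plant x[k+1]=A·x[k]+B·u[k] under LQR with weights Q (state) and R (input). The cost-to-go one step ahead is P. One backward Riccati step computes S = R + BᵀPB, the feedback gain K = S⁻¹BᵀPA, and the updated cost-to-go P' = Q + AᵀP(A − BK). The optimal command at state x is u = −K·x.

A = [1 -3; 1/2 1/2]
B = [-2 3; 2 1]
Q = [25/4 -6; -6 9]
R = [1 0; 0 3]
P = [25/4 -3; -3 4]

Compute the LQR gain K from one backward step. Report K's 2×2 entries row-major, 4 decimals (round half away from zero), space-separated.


0.0233 0.6039 0.3142 -0.5456

BᵀP = [-18.5000 14.0000; 15.7500 -5.0000]
S = R + BᵀPB = [1 0; 0 3] + [65.0000 -41.5000; -41.5000 42.2500] = [66.0000 -41.5000; -41.5000 45.2500]
BᵀPA = [-11.5000 62.5000; 13.2500 -49.7500]
K = S⁻¹·BᵀPA = [0.0233 0.6039; 0.3142 -0.5456]
A−BK = [0.1040 -0.1554; 0.1391 -0.1623]
AᵀP(A−BK) = [0.3550 -0.5760; -0.5760 1.3627]
P' = Q + AᵀP(A−BK) = [6.6050 -6.5760; -6.5760 10.3627]
tr(P') = 16.9676


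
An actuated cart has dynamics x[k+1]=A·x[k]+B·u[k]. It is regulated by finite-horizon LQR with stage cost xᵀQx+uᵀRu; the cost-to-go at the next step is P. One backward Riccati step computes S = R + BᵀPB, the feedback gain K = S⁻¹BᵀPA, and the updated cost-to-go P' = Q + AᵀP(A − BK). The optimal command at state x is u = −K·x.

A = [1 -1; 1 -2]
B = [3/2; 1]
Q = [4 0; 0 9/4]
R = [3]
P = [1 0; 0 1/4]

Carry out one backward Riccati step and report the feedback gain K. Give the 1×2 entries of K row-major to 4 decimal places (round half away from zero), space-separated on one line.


0.3182 -0.3636

BᵀP = [1.5000 0.2500]
S = R + BᵀPB = [3] + [2.5000] = [5.5000]
BᵀPA = [1.7500 -2.0000]
K = S⁻¹·BᵀPA = [0.3182 -0.3636]
A−BK = [0.5227 -0.4545; 0.6818 -1.6364]
AᵀP(A−BK) = [0.6932 -0.8636; -0.8636 1.2727]
P' = Q + AᵀP(A−BK) = [4.6932 -0.8636; -0.8636 3.5227]
tr(P') = 8.2159


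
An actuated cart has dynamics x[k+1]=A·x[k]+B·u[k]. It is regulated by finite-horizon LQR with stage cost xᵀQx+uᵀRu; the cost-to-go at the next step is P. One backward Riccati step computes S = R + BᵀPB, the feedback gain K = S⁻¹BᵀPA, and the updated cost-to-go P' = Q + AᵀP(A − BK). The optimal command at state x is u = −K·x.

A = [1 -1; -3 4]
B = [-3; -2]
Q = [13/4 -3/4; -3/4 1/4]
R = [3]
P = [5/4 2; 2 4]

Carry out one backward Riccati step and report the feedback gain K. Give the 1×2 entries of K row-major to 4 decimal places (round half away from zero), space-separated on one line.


0.6313 -0.8894

BᵀP = [-7.7500 -14.0000]
S = R + BᵀPB = [3] + [51.2500] = [54.2500]
BᵀPA = [34.2500 -48.2500]
K = S⁻¹·BᵀPA = [0.6313 -0.8894]
A−BK = [2.8940 -3.6682; -1.7373 2.2212]
AᵀP(A−BK) = [3.6267 -4.7880; -4.7880 6.3364]
P' = Q + AᵀP(A−BK) = [6.8767 -5.5380; -5.5380 6.5864]
tr(P') = 13.4631


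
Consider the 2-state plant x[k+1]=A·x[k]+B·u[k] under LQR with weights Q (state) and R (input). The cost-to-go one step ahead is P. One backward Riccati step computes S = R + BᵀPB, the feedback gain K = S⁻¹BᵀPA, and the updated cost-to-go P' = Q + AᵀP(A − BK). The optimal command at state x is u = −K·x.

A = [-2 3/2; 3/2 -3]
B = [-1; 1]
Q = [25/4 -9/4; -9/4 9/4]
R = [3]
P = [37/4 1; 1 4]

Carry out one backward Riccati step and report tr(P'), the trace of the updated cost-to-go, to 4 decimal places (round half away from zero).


33.3026

BᵀP = [-8.2500 3.0000]
S = R + BᵀPB = [3] + [11.2500] = [14.2500]
BᵀPA = [21.0000 -21.3750]
K = S⁻¹·BᵀPA = [1.4737 -1.5000]
A−BK = [-0.5263 0.0000; 0.0263 -1.5000]
AᵀP(A−BK) = [9.0526 -6.0000; -6.0000 15.7500]
P' = Q + AᵀP(A−BK) = [15.3026 -8.2500; -8.2500 18.0000]
tr(P') = 33.3026


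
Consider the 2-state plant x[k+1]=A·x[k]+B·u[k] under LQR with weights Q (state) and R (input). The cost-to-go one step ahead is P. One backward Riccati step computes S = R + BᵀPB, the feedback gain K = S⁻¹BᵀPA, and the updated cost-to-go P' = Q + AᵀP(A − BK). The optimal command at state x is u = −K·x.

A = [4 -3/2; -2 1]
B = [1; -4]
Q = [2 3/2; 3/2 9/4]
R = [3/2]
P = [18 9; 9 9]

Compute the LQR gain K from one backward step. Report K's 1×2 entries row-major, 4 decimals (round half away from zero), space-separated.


-0.1967 0.0000

BᵀP = [-18.0000 -27.0000]
S = R + BᵀPB = [3/2] + [90.0000] = [91.5000]
BᵀPA = [-18.0000 0.0000]
K = S⁻¹·BᵀPA = [-0.1967 0.0000]
A−BK = [4.1967 -1.5000; -2.7869 1.0000]
AᵀP(A−BK) = [176.4590 -63.0000; -63.0000 22.5000]
P' = Q + AᵀP(A−BK) = [178.4590 -61.5000; -61.5000 24.7500]
tr(P') = 203.2090


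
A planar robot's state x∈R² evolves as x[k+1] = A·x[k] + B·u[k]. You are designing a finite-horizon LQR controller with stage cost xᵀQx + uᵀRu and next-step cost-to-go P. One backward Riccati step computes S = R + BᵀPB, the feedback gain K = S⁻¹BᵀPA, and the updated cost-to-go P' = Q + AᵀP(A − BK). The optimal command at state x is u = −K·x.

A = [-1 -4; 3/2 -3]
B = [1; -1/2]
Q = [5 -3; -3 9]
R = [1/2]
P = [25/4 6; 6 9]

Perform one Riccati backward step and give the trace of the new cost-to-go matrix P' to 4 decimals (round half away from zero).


245.0833

BᵀP = [3.2500 1.5000]
S = R + BᵀPB = [1/2] + [2.5000] = [3.0000]
BᵀPA = [-1.0000 -17.5000]
K = S⁻¹·BᵀPA = [-0.3333 -5.8333]
A−BK = [-0.6667 1.8333; 1.3333 -5.9167]
AᵀP(A−BK) = [8.1667 -39.3333; -39.3333 222.9167]
P' = Q + AᵀP(A−BK) = [13.1667 -42.3333; -42.3333 231.9167]
tr(P') = 245.0833


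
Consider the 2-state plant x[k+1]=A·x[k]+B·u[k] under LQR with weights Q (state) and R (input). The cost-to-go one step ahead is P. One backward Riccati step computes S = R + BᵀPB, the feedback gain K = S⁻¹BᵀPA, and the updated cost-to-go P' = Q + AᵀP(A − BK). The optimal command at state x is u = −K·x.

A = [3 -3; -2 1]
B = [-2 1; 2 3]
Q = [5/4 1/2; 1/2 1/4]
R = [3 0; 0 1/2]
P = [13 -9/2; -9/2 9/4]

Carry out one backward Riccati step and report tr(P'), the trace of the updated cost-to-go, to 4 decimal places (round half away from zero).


BᵀP = [-35.0000 13.5000; -0.5000 2.2500]
S = R + BᵀPB = [3 0; 0 1/2] + [97.0000 5.5000; 5.5000 6.2500] = [100.0000 5.5000; 5.5000 6.7500]
BᵀPA = [-132.0000 118.5000; -6.0000 3.7500]
K = S⁻¹·BᵀPA = [-1.3307 1.2086; 0.1954 -0.4292]
A−BK = [0.1431 -0.1535; 0.0752 -0.1295]
AᵀP(A−BK) = [5.5138 -5.0392; -5.0392 4.6396]
P' = Q + AᵀP(A−BK) = [6.7638 -4.5392; -4.5392 4.8896]
tr(P') = 11.6534

11.6534


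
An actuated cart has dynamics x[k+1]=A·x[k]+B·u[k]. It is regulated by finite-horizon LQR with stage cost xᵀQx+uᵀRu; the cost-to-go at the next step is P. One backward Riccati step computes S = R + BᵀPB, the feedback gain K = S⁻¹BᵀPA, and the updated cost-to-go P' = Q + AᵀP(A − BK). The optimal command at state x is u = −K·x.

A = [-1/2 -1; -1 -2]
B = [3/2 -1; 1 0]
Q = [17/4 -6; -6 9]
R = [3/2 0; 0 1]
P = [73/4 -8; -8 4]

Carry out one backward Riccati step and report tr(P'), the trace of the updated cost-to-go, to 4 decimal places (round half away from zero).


15.2304

BᵀP = [19.3750 -8.0000; -18.2500 8.0000]
S = R + BᵀPB = [3/2 0; 0 1] + [21.0625 -19.3750; -19.3750 18.2500] = [22.5625 -19.3750; -19.3750 19.2500]
BᵀPA = [-1.6875 -3.3750; 1.1250 2.2500]
K = S⁻¹·BᵀPA = [-0.1813 -0.3627; -0.1241 -0.2481]
A−BK = [-0.3521 -0.7041; -0.8187 -1.6373]
AᵀP(A−BK) = [0.3961 0.7922; 0.7922 1.5843]
P' = Q + AᵀP(A−BK) = [4.6461 -5.2078; -5.2078 10.5843]
tr(P') = 15.2304


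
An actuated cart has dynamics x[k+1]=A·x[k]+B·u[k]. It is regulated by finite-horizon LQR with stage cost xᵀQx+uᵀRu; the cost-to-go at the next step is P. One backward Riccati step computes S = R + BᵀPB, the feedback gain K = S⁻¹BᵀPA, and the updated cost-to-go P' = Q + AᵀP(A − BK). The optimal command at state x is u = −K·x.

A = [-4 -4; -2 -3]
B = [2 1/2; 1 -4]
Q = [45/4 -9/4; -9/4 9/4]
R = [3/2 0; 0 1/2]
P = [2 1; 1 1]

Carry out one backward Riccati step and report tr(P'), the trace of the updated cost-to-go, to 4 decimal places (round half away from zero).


BᵀP = [5.0000 3.0000; -3.0000 -3.5000]
S = R + BᵀPB = [3/2 0; 0 1/2] + [13.0000 -9.5000; -9.5000 12.5000] = [14.5000 -9.5000; -9.5000 13.0000]
BᵀPA = [-26.0000 -29.0000; 19.0000 22.5000]
K = S⁻¹·BᵀPA = [-1.6031 -1.6616; 0.2901 0.5165]
A−BK = [-0.9389 -0.9351; 0.7634 0.7277]
AᵀP(A−BK) = [4.8092 4.9847; 4.9847 5.1921]
P' = Q + AᵀP(A−BK) = [16.0592 2.7347; 2.7347 7.4421]
tr(P') = 23.5013

23.5013


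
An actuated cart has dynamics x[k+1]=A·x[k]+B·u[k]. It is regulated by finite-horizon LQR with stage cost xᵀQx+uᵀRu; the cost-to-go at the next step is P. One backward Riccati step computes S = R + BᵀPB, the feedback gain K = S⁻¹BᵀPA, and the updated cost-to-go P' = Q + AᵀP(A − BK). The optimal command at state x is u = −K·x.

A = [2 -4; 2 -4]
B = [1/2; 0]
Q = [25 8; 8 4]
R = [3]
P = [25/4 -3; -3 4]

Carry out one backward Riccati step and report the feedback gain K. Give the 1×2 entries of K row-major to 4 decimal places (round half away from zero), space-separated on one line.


BᵀP = [3.1250 -1.5000]
S = R + BᵀPB = [3] + [1.5625] = [4.5625]
BᵀPA = [3.2500 -6.5000]
K = S⁻¹·BᵀPA = [0.7123 -1.4247]
A−BK = [1.6438 -3.2877; 2.0000 -4.0000]
AᵀP(A−BK) = [14.6849 -29.3699; -29.3699 58.7397]
P' = Q + AᵀP(A−BK) = [39.6849 -21.3699; -21.3699 62.7397]
tr(P') = 102.4247

0.7123 -1.4247


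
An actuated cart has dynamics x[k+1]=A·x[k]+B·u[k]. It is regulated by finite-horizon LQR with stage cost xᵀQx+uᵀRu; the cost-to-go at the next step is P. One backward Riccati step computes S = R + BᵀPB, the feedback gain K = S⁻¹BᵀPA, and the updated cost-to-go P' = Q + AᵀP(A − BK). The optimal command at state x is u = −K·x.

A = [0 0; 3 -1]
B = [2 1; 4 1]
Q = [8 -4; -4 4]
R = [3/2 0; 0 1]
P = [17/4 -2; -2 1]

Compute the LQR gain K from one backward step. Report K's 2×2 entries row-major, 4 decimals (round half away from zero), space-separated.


0.2791 -0.0930 -1.3953 0.4651

BᵀP = [0.5000 0.0000; 2.2500 -1.0000]
S = R + BᵀPB = [3/2 0; 0 1] + [1.0000 0.5000; 0.5000 1.2500] = [2.5000 0.5000; 0.5000 2.2500]
BᵀPA = [0.0000 0.0000; -3.0000 1.0000]
K = S⁻¹·BᵀPA = [0.2791 -0.0930; -1.3953 0.4651]
A−BK = [0.8372 -0.2791; 3.2791 -1.0930]
AᵀP(A−BK) = [4.8140 -1.6047; -1.6047 0.5349]
P' = Q + AᵀP(A−BK) = [12.8140 -5.6047; -5.6047 4.5349]
tr(P') = 17.3488


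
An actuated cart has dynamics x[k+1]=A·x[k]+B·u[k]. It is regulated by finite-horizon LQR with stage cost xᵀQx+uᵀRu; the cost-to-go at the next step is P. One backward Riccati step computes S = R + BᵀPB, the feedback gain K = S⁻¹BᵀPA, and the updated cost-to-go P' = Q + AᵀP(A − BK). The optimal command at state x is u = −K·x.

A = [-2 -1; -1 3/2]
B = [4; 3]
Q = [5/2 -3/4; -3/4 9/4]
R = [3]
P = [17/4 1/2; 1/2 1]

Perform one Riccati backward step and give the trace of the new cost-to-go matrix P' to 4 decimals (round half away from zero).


9.2609

BᵀP = [18.5000 5.0000]
S = R + BᵀPB = [3] + [89.0000] = [92.0000]
BᵀPA = [-42.0000 -11.0000]
K = S⁻¹·BᵀPA = [-0.4565 -0.1196]
A−BK = [-0.1739 -0.5217; 0.3696 1.8587]
AᵀP(A−BK) = [0.8261 0.9783; 0.9783 3.6848]
P' = Q + AᵀP(A−BK) = [3.3261 0.2283; 0.2283 5.9348]
tr(P') = 9.2609


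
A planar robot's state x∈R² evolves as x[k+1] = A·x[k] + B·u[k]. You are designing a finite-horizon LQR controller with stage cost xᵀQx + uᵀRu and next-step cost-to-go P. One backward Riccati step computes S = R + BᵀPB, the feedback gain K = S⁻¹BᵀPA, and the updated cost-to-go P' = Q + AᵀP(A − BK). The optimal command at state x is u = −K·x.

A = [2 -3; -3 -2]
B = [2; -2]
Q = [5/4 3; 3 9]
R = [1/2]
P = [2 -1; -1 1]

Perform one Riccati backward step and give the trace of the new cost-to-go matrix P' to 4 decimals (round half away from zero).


16.2744

BᵀP = [6.0000 -4.0000]
S = R + BᵀPB = [1/2] + [20.0000] = [20.5000]
BᵀPA = [24.0000 -10.0000]
K = S⁻¹·BᵀPA = [1.1707 -0.4878]
A−BK = [-0.3415 -2.0244; -0.6585 -2.9756]
AᵀP(A−BK) = [0.9024 0.7073; 0.7073 5.1220]
P' = Q + AᵀP(A−BK) = [2.1524 3.7073; 3.7073 14.1220]
tr(P') = 16.2744


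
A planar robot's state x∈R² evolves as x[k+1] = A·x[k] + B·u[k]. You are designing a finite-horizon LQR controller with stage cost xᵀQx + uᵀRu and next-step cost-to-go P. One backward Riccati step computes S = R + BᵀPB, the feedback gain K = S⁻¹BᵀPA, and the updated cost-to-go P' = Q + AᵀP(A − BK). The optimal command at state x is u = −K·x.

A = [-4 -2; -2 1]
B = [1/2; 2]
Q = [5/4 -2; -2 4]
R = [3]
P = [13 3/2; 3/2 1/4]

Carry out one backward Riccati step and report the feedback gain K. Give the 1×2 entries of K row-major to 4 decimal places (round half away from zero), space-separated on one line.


-3.9512 -1.7317

BᵀP = [9.5000 1.2500]
S = R + BᵀPB = [3] + [7.2500] = [10.2500]
BᵀPA = [-40.5000 -17.7500]
K = S⁻¹·BᵀPA = [-3.9512 -1.7317]
A−BK = [-2.0244 -1.1341; 5.9024 4.4634]
AᵀP(A−BK) = [72.9756 33.3659; 33.3659 15.5122]
P' = Q + AᵀP(A−BK) = [74.2256 31.3659; 31.3659 19.5122]
tr(P') = 93.7378


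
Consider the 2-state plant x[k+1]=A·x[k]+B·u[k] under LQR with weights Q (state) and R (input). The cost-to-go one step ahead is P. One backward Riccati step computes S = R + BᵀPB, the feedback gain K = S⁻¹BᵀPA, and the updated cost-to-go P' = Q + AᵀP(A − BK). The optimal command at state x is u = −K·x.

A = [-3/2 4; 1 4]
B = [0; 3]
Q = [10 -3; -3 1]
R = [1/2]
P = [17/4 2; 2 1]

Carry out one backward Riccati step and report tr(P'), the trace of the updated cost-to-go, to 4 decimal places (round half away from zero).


BᵀP = [6.0000 3.0000]
S = R + BᵀPB = [1/2] + [9.0000] = [9.5000]
BᵀPA = [-6.0000 36.0000]
K = S⁻¹·BᵀPA = [-0.6316 3.7895]
A−BK = [-1.5000 4.0000; 2.8947 -7.3684]
AᵀP(A−BK) = [0.7730 -2.7632; -2.7632 11.5789]
P' = Q + AᵀP(A−BK) = [10.7730 -5.7632; -5.7632 12.5789]
tr(P') = 23.3520

23.3520


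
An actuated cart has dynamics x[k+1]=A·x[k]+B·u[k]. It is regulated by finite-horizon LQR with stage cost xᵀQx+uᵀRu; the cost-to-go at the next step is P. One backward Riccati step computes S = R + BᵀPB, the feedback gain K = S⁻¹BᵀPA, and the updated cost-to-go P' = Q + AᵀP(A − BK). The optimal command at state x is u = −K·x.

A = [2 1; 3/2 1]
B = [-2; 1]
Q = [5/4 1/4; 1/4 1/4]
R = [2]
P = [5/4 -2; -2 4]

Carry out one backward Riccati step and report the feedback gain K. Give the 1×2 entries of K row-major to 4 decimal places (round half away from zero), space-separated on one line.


0.1579 0.1842

BᵀP = [-4.5000 8.0000]
S = R + BᵀPB = [2] + [17.0000] = [19.0000]
BᵀPA = [3.0000 3.5000]
K = S⁻¹·BᵀPA = [0.1579 0.1842]
A−BK = [2.3158 1.3684; 1.3421 0.8158]
AᵀP(A−BK) = [1.5263 0.9474; 0.9474 0.6053]
P' = Q + AᵀP(A−BK) = [2.7763 1.1974; 1.1974 0.8553]
tr(P') = 3.6316


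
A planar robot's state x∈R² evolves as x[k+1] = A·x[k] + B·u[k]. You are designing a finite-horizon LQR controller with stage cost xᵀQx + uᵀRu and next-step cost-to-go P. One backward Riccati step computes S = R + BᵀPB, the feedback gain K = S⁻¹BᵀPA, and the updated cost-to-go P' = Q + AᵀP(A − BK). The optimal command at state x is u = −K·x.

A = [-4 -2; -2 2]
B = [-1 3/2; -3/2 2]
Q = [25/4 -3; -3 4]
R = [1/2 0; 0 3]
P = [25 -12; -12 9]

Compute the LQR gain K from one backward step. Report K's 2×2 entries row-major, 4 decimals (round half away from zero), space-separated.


BᵀP = [-7.0000 -1.5000; 13.5000 0.0000]
S = R + BᵀPB = [1/2 0; 0 3] + [9.2500 -13.5000; -13.5000 20.2500] = [9.7500 -13.5000; -13.5000 23.2500]
BᵀPA = [31.0000 11.0000; -54.0000 -27.0000]
K = S⁻¹·BᵀPA = [-0.1857 -2.4473; -2.4304 -2.5823]
A−BK = [-0.5401 -0.5738; 2.5823 3.4937]
AᵀP(A−BK) = [118.5148 148.4219; 148.4219 189.1983]
P' = Q + AᵀP(A−BK) = [124.7648 145.4219; 145.4219 193.1983]
tr(P') = 317.9631

-0.1857 -2.4473 -2.4304 -2.5823


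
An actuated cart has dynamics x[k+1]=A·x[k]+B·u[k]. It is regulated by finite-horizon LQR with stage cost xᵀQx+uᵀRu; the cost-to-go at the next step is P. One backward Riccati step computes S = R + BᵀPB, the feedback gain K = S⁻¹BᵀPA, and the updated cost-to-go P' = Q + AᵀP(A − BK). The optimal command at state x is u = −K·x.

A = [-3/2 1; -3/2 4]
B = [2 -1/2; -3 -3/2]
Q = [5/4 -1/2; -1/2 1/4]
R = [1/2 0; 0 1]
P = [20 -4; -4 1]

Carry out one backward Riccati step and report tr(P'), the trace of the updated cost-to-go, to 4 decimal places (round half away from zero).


BᵀP = [52.0000 -11.0000; -4.0000 0.5000]
S = R + BᵀPB = [1/2 0; 0 1] + [137.0000 -9.5000; -9.5000 1.2500] = [137.5000 -9.5000; -9.5000 2.2500]
BᵀPA = [-61.5000 8.0000; 5.2500 -2.0000]
K = S⁻¹·BᵀPA = [-0.4039 -0.0046; 0.6281 -0.9082]
A−BK = [-0.3782 0.5550; -1.7695 2.6241]
AᵀP(A−BK) = [1.1141 -1.5128; -1.5128 2.2202]
P' = Q + AᵀP(A−BK) = [2.3641 -2.0128; -2.0128 2.4702]
tr(P') = 4.8343

4.8343


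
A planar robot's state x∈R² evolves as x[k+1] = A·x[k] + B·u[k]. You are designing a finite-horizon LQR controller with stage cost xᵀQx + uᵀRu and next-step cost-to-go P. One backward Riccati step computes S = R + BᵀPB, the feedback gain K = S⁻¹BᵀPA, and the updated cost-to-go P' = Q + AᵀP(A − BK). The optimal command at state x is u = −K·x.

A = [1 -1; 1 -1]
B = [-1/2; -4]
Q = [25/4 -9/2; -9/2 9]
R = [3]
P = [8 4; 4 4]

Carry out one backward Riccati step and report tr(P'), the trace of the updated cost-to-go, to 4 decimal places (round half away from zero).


BᵀP = [-20.0000 -18.0000]
S = R + BᵀPB = [3] + [82.0000] = [85.0000]
BᵀPA = [-38.0000 38.0000]
K = S⁻¹·BᵀPA = [-0.4471 0.4471]
A−BK = [0.7765 -0.7765; -0.7882 0.7882]
AᵀP(A−BK) = [3.0118 -3.0118; -3.0118 3.0118]
P' = Q + AᵀP(A−BK) = [9.2618 -7.5118; -7.5118 12.0118]
tr(P') = 21.2735

21.2735


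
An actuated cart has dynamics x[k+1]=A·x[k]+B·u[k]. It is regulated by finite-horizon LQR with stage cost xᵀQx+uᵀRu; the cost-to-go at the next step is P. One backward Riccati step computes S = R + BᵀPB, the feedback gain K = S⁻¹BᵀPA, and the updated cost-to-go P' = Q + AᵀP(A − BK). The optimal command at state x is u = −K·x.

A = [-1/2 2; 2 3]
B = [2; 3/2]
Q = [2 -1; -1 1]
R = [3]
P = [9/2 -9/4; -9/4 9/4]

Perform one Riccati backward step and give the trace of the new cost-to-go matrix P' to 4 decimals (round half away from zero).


BᵀP = [5.6250 -1.1250]
S = R + BᵀPB = [3] + [9.5625] = [12.5625]
BᵀPA = [-5.0625 7.8750]
K = S⁻¹·BᵀPA = [-0.4030 0.6269]
A−BK = [0.3060 0.7463; 2.6045 2.0597]
AᵀP(A−BK) = [12.5849 6.5485; 6.5485 6.3134]
P' = Q + AᵀP(A−BK) = [14.5849 5.5485; 5.5485 7.3134]
tr(P') = 21.8983

21.8983
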